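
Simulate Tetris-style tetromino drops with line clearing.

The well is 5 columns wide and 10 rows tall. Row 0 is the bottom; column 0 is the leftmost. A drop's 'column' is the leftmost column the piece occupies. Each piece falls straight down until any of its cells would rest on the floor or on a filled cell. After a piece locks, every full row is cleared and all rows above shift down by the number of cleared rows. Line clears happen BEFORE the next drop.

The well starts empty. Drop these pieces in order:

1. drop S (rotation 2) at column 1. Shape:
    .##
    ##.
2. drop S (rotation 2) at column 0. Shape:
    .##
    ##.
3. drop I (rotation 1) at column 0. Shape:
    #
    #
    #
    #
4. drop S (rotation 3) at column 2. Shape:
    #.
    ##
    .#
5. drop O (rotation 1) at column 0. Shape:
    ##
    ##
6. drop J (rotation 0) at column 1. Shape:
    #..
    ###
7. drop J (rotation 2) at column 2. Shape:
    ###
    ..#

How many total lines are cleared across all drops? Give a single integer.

Answer: 0

Derivation:
Drop 1: S rot2 at col 1 lands with bottom-row=0; cleared 0 line(s) (total 0); column heights now [0 1 2 2 0], max=2
Drop 2: S rot2 at col 0 lands with bottom-row=1; cleared 0 line(s) (total 0); column heights now [2 3 3 2 0], max=3
Drop 3: I rot1 at col 0 lands with bottom-row=2; cleared 0 line(s) (total 0); column heights now [6 3 3 2 0], max=6
Drop 4: S rot3 at col 2 lands with bottom-row=2; cleared 0 line(s) (total 0); column heights now [6 3 5 4 0], max=6
Drop 5: O rot1 at col 0 lands with bottom-row=6; cleared 0 line(s) (total 0); column heights now [8 8 5 4 0], max=8
Drop 6: J rot0 at col 1 lands with bottom-row=8; cleared 0 line(s) (total 0); column heights now [8 10 9 9 0], max=10
Drop 7: J rot2 at col 2 lands with bottom-row=8; cleared 0 line(s) (total 0); column heights now [8 10 10 10 10], max=10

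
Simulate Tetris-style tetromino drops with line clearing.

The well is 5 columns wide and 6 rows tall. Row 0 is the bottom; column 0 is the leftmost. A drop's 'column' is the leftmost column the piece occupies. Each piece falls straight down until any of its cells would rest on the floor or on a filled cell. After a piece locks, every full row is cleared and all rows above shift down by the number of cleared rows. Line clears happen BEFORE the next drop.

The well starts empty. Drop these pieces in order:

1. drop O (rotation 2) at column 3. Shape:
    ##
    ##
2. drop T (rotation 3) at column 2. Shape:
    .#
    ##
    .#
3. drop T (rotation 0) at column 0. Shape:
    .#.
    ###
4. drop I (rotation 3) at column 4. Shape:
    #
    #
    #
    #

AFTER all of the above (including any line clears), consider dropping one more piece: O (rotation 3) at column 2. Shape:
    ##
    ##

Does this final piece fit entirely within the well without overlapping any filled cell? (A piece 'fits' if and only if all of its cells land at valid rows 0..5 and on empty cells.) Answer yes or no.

Answer: yes

Derivation:
Drop 1: O rot2 at col 3 lands with bottom-row=0; cleared 0 line(s) (total 0); column heights now [0 0 0 2 2], max=2
Drop 2: T rot3 at col 2 lands with bottom-row=2; cleared 0 line(s) (total 0); column heights now [0 0 4 5 2], max=5
Drop 3: T rot0 at col 0 lands with bottom-row=4; cleared 0 line(s) (total 0); column heights now [5 6 5 5 2], max=6
Drop 4: I rot3 at col 4 lands with bottom-row=2; cleared 1 line(s) (total 1); column heights now [0 5 4 4 5], max=5
Test piece O rot3 at col 2 (width 2): heights before test = [0 5 4 4 5]; fits = True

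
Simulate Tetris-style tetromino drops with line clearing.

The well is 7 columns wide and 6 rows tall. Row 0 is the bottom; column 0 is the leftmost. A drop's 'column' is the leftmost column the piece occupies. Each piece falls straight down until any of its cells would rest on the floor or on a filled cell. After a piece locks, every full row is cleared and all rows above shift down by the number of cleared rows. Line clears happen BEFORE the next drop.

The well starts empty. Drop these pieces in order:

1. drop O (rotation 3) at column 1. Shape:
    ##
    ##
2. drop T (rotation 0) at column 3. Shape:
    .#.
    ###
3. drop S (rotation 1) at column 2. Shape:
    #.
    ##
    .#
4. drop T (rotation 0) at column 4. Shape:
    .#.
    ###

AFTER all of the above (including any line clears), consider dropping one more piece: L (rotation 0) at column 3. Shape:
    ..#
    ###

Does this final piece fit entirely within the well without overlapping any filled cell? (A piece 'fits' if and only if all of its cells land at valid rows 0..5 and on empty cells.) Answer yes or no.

Drop 1: O rot3 at col 1 lands with bottom-row=0; cleared 0 line(s) (total 0); column heights now [0 2 2 0 0 0 0], max=2
Drop 2: T rot0 at col 3 lands with bottom-row=0; cleared 0 line(s) (total 0); column heights now [0 2 2 1 2 1 0], max=2
Drop 3: S rot1 at col 2 lands with bottom-row=1; cleared 0 line(s) (total 0); column heights now [0 2 4 3 2 1 0], max=4
Drop 4: T rot0 at col 4 lands with bottom-row=2; cleared 0 line(s) (total 0); column heights now [0 2 4 3 3 4 3], max=4
Test piece L rot0 at col 3 (width 3): heights before test = [0 2 4 3 3 4 3]; fits = True

Answer: yes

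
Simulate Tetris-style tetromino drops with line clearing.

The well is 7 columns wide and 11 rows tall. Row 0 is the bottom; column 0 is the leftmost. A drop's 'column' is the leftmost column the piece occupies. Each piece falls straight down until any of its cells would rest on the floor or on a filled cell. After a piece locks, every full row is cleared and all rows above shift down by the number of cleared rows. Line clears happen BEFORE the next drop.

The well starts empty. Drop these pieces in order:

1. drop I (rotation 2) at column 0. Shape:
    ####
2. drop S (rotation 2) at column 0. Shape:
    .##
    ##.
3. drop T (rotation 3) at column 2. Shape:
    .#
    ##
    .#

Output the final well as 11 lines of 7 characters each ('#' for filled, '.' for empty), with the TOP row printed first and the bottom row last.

Answer: .......
.......
.......
.......
.......
.......
...#...
..##...
.###...
##.....
####...

Derivation:
Drop 1: I rot2 at col 0 lands with bottom-row=0; cleared 0 line(s) (total 0); column heights now [1 1 1 1 0 0 0], max=1
Drop 2: S rot2 at col 0 lands with bottom-row=1; cleared 0 line(s) (total 0); column heights now [2 3 3 1 0 0 0], max=3
Drop 3: T rot3 at col 2 lands with bottom-row=2; cleared 0 line(s) (total 0); column heights now [2 3 4 5 0 0 0], max=5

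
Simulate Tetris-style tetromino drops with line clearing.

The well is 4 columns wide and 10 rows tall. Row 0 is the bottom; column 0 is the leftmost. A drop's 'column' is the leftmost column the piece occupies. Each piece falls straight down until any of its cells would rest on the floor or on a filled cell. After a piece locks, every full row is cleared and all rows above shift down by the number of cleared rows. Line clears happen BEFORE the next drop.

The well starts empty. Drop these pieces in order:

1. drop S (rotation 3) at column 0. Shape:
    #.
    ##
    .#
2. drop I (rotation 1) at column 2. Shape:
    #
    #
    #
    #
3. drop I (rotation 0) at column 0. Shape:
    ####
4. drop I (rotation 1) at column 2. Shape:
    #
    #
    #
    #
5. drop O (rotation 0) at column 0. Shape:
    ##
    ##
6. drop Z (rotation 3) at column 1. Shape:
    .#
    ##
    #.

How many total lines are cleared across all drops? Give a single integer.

Drop 1: S rot3 at col 0 lands with bottom-row=0; cleared 0 line(s) (total 0); column heights now [3 2 0 0], max=3
Drop 2: I rot1 at col 2 lands with bottom-row=0; cleared 0 line(s) (total 0); column heights now [3 2 4 0], max=4
Drop 3: I rot0 at col 0 lands with bottom-row=4; cleared 1 line(s) (total 1); column heights now [3 2 4 0], max=4
Drop 4: I rot1 at col 2 lands with bottom-row=4; cleared 0 line(s) (total 1); column heights now [3 2 8 0], max=8
Drop 5: O rot0 at col 0 lands with bottom-row=3; cleared 0 line(s) (total 1); column heights now [5 5 8 0], max=8
Drop 6: Z rot3 at col 1 lands with bottom-row=7; cleared 0 line(s) (total 1); column heights now [5 9 10 0], max=10

Answer: 1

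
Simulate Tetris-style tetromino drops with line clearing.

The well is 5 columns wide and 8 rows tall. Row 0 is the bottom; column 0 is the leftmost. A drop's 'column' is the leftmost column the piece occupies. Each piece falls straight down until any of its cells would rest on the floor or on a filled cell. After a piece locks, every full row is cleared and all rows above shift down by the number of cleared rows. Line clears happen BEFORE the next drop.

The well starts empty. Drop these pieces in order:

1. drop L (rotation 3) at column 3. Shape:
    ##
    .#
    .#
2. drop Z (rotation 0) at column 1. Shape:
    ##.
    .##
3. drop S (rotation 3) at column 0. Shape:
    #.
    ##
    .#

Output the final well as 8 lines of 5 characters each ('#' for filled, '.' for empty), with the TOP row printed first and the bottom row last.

Drop 1: L rot3 at col 3 lands with bottom-row=0; cleared 0 line(s) (total 0); column heights now [0 0 0 3 3], max=3
Drop 2: Z rot0 at col 1 lands with bottom-row=3; cleared 0 line(s) (total 0); column heights now [0 5 5 4 3], max=5
Drop 3: S rot3 at col 0 lands with bottom-row=5; cleared 0 line(s) (total 0); column heights now [8 7 5 4 3], max=8

Answer: #....
##...
.#...
.##..
..##.
...##
....#
....#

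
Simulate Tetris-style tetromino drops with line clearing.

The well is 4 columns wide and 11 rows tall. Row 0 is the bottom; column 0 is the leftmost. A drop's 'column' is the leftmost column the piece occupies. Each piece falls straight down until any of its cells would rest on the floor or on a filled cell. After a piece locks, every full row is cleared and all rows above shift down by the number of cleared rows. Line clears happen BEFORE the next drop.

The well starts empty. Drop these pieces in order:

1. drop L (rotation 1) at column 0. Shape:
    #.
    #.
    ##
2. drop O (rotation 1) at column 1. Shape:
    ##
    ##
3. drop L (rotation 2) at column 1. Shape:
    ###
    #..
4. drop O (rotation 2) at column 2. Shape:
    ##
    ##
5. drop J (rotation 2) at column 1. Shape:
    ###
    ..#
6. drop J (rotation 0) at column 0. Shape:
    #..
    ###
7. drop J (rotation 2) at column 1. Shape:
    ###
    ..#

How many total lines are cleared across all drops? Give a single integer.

Answer: 2

Derivation:
Drop 1: L rot1 at col 0 lands with bottom-row=0; cleared 0 line(s) (total 0); column heights now [3 1 0 0], max=3
Drop 2: O rot1 at col 1 lands with bottom-row=1; cleared 0 line(s) (total 0); column heights now [3 3 3 0], max=3
Drop 3: L rot2 at col 1 lands with bottom-row=3; cleared 0 line(s) (total 0); column heights now [3 5 5 5], max=5
Drop 4: O rot2 at col 2 lands with bottom-row=5; cleared 0 line(s) (total 0); column heights now [3 5 7 7], max=7
Drop 5: J rot2 at col 1 lands with bottom-row=7; cleared 0 line(s) (total 0); column heights now [3 9 9 9], max=9
Drop 6: J rot0 at col 0 lands with bottom-row=9; cleared 0 line(s) (total 0); column heights now [11 10 10 9], max=11
Drop 7: J rot2 at col 1 lands with bottom-row=9; cleared 2 line(s) (total 2); column heights now [3 9 9 9], max=9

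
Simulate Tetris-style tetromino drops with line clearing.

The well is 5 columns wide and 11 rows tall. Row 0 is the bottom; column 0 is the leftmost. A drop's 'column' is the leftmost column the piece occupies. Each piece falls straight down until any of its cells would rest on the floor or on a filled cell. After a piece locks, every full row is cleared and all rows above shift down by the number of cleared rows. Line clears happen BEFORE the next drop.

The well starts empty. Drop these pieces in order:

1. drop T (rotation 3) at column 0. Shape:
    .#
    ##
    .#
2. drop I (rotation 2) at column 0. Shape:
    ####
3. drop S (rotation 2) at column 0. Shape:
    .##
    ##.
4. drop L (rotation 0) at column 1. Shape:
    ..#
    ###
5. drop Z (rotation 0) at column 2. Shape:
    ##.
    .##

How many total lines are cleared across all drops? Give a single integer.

Drop 1: T rot3 at col 0 lands with bottom-row=0; cleared 0 line(s) (total 0); column heights now [2 3 0 0 0], max=3
Drop 2: I rot2 at col 0 lands with bottom-row=3; cleared 0 line(s) (total 0); column heights now [4 4 4 4 0], max=4
Drop 3: S rot2 at col 0 lands with bottom-row=4; cleared 0 line(s) (total 0); column heights now [5 6 6 4 0], max=6
Drop 4: L rot0 at col 1 lands with bottom-row=6; cleared 0 line(s) (total 0); column heights now [5 7 7 8 0], max=8
Drop 5: Z rot0 at col 2 lands with bottom-row=8; cleared 0 line(s) (total 0); column heights now [5 7 10 10 9], max=10

Answer: 0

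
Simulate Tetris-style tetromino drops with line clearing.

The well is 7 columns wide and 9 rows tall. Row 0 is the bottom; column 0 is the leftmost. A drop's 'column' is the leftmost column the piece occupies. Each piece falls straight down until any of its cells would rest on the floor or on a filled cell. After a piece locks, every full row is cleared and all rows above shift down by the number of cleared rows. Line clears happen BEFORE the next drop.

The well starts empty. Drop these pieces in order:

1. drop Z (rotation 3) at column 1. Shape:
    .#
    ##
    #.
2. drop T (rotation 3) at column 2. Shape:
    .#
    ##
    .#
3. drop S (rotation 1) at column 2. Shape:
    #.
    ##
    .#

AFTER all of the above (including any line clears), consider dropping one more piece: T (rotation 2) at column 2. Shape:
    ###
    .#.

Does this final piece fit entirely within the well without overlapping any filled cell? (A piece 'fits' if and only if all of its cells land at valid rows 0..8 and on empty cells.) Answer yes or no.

Answer: yes

Derivation:
Drop 1: Z rot3 at col 1 lands with bottom-row=0; cleared 0 line(s) (total 0); column heights now [0 2 3 0 0 0 0], max=3
Drop 2: T rot3 at col 2 lands with bottom-row=2; cleared 0 line(s) (total 0); column heights now [0 2 4 5 0 0 0], max=5
Drop 3: S rot1 at col 2 lands with bottom-row=5; cleared 0 line(s) (total 0); column heights now [0 2 8 7 0 0 0], max=8
Test piece T rot2 at col 2 (width 3): heights before test = [0 2 8 7 0 0 0]; fits = True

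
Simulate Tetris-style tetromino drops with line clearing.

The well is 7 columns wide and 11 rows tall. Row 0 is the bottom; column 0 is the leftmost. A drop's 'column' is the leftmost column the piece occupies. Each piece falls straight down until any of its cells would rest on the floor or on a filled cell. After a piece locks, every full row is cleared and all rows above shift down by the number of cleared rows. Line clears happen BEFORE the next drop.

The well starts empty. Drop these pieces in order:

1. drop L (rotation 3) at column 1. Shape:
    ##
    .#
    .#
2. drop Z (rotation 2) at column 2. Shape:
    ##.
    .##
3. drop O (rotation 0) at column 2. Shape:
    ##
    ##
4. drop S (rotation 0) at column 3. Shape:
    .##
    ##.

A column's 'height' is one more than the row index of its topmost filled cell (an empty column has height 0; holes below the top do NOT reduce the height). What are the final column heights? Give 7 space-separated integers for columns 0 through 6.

Drop 1: L rot3 at col 1 lands with bottom-row=0; cleared 0 line(s) (total 0); column heights now [0 3 3 0 0 0 0], max=3
Drop 2: Z rot2 at col 2 lands with bottom-row=2; cleared 0 line(s) (total 0); column heights now [0 3 4 4 3 0 0], max=4
Drop 3: O rot0 at col 2 lands with bottom-row=4; cleared 0 line(s) (total 0); column heights now [0 3 6 6 3 0 0], max=6
Drop 4: S rot0 at col 3 lands with bottom-row=6; cleared 0 line(s) (total 0); column heights now [0 3 6 7 8 8 0], max=8

Answer: 0 3 6 7 8 8 0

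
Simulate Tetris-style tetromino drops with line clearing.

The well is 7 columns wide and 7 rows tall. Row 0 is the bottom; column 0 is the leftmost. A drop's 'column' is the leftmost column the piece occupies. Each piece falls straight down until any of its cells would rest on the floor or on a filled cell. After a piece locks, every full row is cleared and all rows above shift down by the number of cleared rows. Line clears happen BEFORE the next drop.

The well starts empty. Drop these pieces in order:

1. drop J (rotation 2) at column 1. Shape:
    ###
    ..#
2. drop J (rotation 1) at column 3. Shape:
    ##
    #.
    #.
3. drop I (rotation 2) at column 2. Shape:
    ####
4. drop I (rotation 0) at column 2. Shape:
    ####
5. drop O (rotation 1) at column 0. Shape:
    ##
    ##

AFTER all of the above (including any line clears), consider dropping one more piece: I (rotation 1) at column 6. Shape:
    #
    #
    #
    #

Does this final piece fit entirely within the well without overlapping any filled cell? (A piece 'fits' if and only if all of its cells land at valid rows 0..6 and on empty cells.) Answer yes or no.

Drop 1: J rot2 at col 1 lands with bottom-row=0; cleared 0 line(s) (total 0); column heights now [0 2 2 2 0 0 0], max=2
Drop 2: J rot1 at col 3 lands with bottom-row=2; cleared 0 line(s) (total 0); column heights now [0 2 2 5 5 0 0], max=5
Drop 3: I rot2 at col 2 lands with bottom-row=5; cleared 0 line(s) (total 0); column heights now [0 2 6 6 6 6 0], max=6
Drop 4: I rot0 at col 2 lands with bottom-row=6; cleared 0 line(s) (total 0); column heights now [0 2 7 7 7 7 0], max=7
Drop 5: O rot1 at col 0 lands with bottom-row=2; cleared 0 line(s) (total 0); column heights now [4 4 7 7 7 7 0], max=7
Test piece I rot1 at col 6 (width 1): heights before test = [4 4 7 7 7 7 0]; fits = True

Answer: yes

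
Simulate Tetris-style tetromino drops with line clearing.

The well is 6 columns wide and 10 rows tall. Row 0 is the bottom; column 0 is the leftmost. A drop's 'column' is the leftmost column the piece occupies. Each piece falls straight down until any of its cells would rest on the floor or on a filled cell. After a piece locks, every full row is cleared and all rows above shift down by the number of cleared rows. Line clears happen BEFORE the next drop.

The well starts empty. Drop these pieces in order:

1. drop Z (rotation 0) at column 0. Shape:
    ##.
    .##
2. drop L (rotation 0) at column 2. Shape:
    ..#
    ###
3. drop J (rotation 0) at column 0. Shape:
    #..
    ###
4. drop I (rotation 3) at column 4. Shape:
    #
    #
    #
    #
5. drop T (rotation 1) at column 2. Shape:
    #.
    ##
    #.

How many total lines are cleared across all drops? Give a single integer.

Answer: 0

Derivation:
Drop 1: Z rot0 at col 0 lands with bottom-row=0; cleared 0 line(s) (total 0); column heights now [2 2 1 0 0 0], max=2
Drop 2: L rot0 at col 2 lands with bottom-row=1; cleared 0 line(s) (total 0); column heights now [2 2 2 2 3 0], max=3
Drop 3: J rot0 at col 0 lands with bottom-row=2; cleared 0 line(s) (total 0); column heights now [4 3 3 2 3 0], max=4
Drop 4: I rot3 at col 4 lands with bottom-row=3; cleared 0 line(s) (total 0); column heights now [4 3 3 2 7 0], max=7
Drop 5: T rot1 at col 2 lands with bottom-row=3; cleared 0 line(s) (total 0); column heights now [4 3 6 5 7 0], max=7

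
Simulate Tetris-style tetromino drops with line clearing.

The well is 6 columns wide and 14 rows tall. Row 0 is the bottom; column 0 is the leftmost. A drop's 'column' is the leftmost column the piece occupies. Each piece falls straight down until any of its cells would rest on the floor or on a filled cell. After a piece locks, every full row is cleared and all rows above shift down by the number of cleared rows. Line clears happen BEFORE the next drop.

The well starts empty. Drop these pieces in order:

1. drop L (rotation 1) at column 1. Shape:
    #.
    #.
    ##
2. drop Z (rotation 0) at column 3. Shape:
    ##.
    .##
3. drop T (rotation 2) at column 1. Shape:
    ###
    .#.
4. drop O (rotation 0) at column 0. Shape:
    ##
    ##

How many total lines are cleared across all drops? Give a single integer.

Drop 1: L rot1 at col 1 lands with bottom-row=0; cleared 0 line(s) (total 0); column heights now [0 3 1 0 0 0], max=3
Drop 2: Z rot0 at col 3 lands with bottom-row=0; cleared 0 line(s) (total 0); column heights now [0 3 1 2 2 1], max=3
Drop 3: T rot2 at col 1 lands with bottom-row=2; cleared 0 line(s) (total 0); column heights now [0 4 4 4 2 1], max=4
Drop 4: O rot0 at col 0 lands with bottom-row=4; cleared 0 line(s) (total 0); column heights now [6 6 4 4 2 1], max=6

Answer: 0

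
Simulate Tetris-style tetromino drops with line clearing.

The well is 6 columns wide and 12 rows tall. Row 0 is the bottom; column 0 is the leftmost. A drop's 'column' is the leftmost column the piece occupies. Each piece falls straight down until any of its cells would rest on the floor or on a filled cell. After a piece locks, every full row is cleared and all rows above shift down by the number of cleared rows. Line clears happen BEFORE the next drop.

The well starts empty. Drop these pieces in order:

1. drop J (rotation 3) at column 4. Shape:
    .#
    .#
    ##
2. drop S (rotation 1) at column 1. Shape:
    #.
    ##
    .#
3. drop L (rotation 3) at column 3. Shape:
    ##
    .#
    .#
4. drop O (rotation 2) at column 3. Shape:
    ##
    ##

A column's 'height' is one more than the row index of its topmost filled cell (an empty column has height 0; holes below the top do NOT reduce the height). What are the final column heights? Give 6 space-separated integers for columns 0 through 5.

Drop 1: J rot3 at col 4 lands with bottom-row=0; cleared 0 line(s) (total 0); column heights now [0 0 0 0 1 3], max=3
Drop 2: S rot1 at col 1 lands with bottom-row=0; cleared 0 line(s) (total 0); column heights now [0 3 2 0 1 3], max=3
Drop 3: L rot3 at col 3 lands with bottom-row=1; cleared 0 line(s) (total 0); column heights now [0 3 2 4 4 3], max=4
Drop 4: O rot2 at col 3 lands with bottom-row=4; cleared 0 line(s) (total 0); column heights now [0 3 2 6 6 3], max=6

Answer: 0 3 2 6 6 3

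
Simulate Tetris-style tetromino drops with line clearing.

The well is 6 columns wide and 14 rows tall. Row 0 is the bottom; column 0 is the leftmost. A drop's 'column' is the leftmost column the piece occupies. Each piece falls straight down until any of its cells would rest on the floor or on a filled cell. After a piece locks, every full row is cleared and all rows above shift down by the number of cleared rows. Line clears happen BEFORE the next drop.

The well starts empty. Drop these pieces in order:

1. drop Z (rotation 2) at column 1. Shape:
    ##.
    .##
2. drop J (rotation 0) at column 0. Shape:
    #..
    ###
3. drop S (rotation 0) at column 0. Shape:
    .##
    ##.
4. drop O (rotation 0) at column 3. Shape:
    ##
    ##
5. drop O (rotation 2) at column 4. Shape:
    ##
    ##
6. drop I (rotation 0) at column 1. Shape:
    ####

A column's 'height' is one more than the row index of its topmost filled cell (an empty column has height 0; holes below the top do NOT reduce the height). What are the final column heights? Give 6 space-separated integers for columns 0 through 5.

Answer: 5 7 7 7 7 5

Derivation:
Drop 1: Z rot2 at col 1 lands with bottom-row=0; cleared 0 line(s) (total 0); column heights now [0 2 2 1 0 0], max=2
Drop 2: J rot0 at col 0 lands with bottom-row=2; cleared 0 line(s) (total 0); column heights now [4 3 3 1 0 0], max=4
Drop 3: S rot0 at col 0 lands with bottom-row=4; cleared 0 line(s) (total 0); column heights now [5 6 6 1 0 0], max=6
Drop 4: O rot0 at col 3 lands with bottom-row=1; cleared 0 line(s) (total 0); column heights now [5 6 6 3 3 0], max=6
Drop 5: O rot2 at col 4 lands with bottom-row=3; cleared 0 line(s) (total 0); column heights now [5 6 6 3 5 5], max=6
Drop 6: I rot0 at col 1 lands with bottom-row=6; cleared 0 line(s) (total 0); column heights now [5 7 7 7 7 5], max=7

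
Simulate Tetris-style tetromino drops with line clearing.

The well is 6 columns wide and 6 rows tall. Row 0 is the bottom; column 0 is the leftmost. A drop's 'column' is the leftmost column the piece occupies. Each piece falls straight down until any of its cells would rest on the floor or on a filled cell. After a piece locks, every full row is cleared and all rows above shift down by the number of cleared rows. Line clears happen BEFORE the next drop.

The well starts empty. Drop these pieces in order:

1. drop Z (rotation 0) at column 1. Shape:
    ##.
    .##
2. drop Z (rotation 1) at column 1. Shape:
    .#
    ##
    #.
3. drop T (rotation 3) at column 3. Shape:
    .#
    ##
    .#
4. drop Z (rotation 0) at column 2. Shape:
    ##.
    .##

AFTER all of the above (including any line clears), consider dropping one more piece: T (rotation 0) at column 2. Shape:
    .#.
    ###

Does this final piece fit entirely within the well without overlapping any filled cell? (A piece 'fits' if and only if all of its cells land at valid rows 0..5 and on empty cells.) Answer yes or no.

Drop 1: Z rot0 at col 1 lands with bottom-row=0; cleared 0 line(s) (total 0); column heights now [0 2 2 1 0 0], max=2
Drop 2: Z rot1 at col 1 lands with bottom-row=2; cleared 0 line(s) (total 0); column heights now [0 4 5 1 0 0], max=5
Drop 3: T rot3 at col 3 lands with bottom-row=0; cleared 0 line(s) (total 0); column heights now [0 4 5 2 3 0], max=5
Drop 4: Z rot0 at col 2 lands with bottom-row=4; cleared 0 line(s) (total 0); column heights now [0 4 6 6 5 0], max=6
Test piece T rot0 at col 2 (width 3): heights before test = [0 4 6 6 5 0]; fits = False

Answer: no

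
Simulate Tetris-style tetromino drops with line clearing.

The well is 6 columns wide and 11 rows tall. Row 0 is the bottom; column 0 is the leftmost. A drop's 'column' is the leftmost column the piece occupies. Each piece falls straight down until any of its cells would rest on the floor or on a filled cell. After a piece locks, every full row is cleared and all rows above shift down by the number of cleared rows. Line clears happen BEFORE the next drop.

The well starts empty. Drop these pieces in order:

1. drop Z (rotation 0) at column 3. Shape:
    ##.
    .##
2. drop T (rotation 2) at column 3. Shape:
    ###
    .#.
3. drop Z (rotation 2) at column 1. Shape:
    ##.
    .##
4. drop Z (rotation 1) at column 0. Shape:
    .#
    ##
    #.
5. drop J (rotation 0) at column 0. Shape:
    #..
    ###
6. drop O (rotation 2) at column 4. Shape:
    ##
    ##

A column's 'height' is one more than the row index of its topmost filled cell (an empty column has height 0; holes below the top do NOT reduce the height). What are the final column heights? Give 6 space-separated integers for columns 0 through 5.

Answer: 10 9 9 5 6 6

Derivation:
Drop 1: Z rot0 at col 3 lands with bottom-row=0; cleared 0 line(s) (total 0); column heights now [0 0 0 2 2 1], max=2
Drop 2: T rot2 at col 3 lands with bottom-row=2; cleared 0 line(s) (total 0); column heights now [0 0 0 4 4 4], max=4
Drop 3: Z rot2 at col 1 lands with bottom-row=4; cleared 0 line(s) (total 0); column heights now [0 6 6 5 4 4], max=6
Drop 4: Z rot1 at col 0 lands with bottom-row=5; cleared 0 line(s) (total 0); column heights now [7 8 6 5 4 4], max=8
Drop 5: J rot0 at col 0 lands with bottom-row=8; cleared 0 line(s) (total 0); column heights now [10 9 9 5 4 4], max=10
Drop 6: O rot2 at col 4 lands with bottom-row=4; cleared 0 line(s) (total 0); column heights now [10 9 9 5 6 6], max=10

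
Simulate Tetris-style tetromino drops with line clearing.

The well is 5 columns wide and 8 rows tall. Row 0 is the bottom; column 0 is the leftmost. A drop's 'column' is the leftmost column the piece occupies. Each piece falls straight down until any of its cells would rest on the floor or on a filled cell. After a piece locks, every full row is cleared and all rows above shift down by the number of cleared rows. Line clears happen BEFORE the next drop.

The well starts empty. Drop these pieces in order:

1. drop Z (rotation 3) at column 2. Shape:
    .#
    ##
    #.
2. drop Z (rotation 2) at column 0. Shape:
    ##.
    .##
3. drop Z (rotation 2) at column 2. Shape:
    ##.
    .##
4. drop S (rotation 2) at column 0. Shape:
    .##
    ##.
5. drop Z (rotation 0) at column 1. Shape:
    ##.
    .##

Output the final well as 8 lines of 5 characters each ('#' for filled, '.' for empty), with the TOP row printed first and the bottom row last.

Drop 1: Z rot3 at col 2 lands with bottom-row=0; cleared 0 line(s) (total 0); column heights now [0 0 2 3 0], max=3
Drop 2: Z rot2 at col 0 lands with bottom-row=2; cleared 0 line(s) (total 0); column heights now [4 4 3 3 0], max=4
Drop 3: Z rot2 at col 2 lands with bottom-row=3; cleared 0 line(s) (total 0); column heights now [4 4 5 5 4], max=5
Drop 4: S rot2 at col 0 lands with bottom-row=4; cleared 0 line(s) (total 0); column heights now [5 6 6 5 4], max=6
Drop 5: Z rot0 at col 1 lands with bottom-row=6; cleared 0 line(s) (total 0); column heights now [5 8 8 7 4], max=8

Answer: .##..
..##.
.##..
####.
##.##
.###.
..##.
..#..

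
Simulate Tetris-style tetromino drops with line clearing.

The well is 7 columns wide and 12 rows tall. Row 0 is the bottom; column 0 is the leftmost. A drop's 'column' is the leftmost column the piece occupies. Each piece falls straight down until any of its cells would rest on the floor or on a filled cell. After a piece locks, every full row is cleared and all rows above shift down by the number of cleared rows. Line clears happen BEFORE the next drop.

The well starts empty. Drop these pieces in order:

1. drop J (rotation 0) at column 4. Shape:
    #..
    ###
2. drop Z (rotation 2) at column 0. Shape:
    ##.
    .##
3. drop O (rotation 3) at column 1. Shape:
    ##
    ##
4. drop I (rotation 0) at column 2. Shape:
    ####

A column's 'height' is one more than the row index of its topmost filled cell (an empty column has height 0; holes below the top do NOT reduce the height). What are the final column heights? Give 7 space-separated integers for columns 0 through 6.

Drop 1: J rot0 at col 4 lands with bottom-row=0; cleared 0 line(s) (total 0); column heights now [0 0 0 0 2 1 1], max=2
Drop 2: Z rot2 at col 0 lands with bottom-row=0; cleared 0 line(s) (total 0); column heights now [2 2 1 0 2 1 1], max=2
Drop 3: O rot3 at col 1 lands with bottom-row=2; cleared 0 line(s) (total 0); column heights now [2 4 4 0 2 1 1], max=4
Drop 4: I rot0 at col 2 lands with bottom-row=4; cleared 0 line(s) (total 0); column heights now [2 4 5 5 5 5 1], max=5

Answer: 2 4 5 5 5 5 1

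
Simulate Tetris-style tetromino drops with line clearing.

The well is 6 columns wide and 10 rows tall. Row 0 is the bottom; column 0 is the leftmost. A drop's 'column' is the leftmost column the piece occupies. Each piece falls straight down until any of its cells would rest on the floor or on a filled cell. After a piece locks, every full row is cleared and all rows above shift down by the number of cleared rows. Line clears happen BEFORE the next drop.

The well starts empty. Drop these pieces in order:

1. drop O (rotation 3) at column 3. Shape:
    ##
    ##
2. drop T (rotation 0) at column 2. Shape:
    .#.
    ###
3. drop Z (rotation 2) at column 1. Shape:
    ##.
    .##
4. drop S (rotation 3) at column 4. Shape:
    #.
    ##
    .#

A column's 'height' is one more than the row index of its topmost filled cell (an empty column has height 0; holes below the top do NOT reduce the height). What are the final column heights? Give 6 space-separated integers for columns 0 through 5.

Drop 1: O rot3 at col 3 lands with bottom-row=0; cleared 0 line(s) (total 0); column heights now [0 0 0 2 2 0], max=2
Drop 2: T rot0 at col 2 lands with bottom-row=2; cleared 0 line(s) (total 0); column heights now [0 0 3 4 3 0], max=4
Drop 3: Z rot2 at col 1 lands with bottom-row=4; cleared 0 line(s) (total 0); column heights now [0 6 6 5 3 0], max=6
Drop 4: S rot3 at col 4 lands with bottom-row=2; cleared 0 line(s) (total 0); column heights now [0 6 6 5 5 4], max=6

Answer: 0 6 6 5 5 4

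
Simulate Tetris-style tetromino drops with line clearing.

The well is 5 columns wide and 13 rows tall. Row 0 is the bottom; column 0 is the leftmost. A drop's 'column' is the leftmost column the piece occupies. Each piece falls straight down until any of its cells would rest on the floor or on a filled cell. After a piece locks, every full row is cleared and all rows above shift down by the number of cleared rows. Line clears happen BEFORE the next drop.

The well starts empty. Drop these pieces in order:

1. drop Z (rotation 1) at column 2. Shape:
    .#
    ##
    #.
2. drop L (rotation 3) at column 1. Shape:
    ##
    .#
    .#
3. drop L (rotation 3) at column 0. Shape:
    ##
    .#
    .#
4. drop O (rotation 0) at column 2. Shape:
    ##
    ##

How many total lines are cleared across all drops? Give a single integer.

Answer: 0

Derivation:
Drop 1: Z rot1 at col 2 lands with bottom-row=0; cleared 0 line(s) (total 0); column heights now [0 0 2 3 0], max=3
Drop 2: L rot3 at col 1 lands with bottom-row=2; cleared 0 line(s) (total 0); column heights now [0 5 5 3 0], max=5
Drop 3: L rot3 at col 0 lands with bottom-row=5; cleared 0 line(s) (total 0); column heights now [8 8 5 3 0], max=8
Drop 4: O rot0 at col 2 lands with bottom-row=5; cleared 0 line(s) (total 0); column heights now [8 8 7 7 0], max=8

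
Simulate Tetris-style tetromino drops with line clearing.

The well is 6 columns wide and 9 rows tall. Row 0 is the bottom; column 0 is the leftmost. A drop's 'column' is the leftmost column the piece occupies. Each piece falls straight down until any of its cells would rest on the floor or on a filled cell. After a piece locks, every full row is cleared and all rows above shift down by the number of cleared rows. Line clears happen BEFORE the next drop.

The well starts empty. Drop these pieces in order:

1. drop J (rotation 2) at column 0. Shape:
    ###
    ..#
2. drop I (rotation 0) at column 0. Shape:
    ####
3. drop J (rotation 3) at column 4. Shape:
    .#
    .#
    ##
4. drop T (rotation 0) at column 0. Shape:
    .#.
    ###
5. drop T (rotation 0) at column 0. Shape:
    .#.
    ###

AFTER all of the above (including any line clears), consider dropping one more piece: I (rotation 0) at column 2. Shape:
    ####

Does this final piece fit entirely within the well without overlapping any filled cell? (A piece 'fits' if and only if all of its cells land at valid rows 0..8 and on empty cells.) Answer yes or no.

Drop 1: J rot2 at col 0 lands with bottom-row=0; cleared 0 line(s) (total 0); column heights now [2 2 2 0 0 0], max=2
Drop 2: I rot0 at col 0 lands with bottom-row=2; cleared 0 line(s) (total 0); column heights now [3 3 3 3 0 0], max=3
Drop 3: J rot3 at col 4 lands with bottom-row=0; cleared 0 line(s) (total 0); column heights now [3 3 3 3 1 3], max=3
Drop 4: T rot0 at col 0 lands with bottom-row=3; cleared 0 line(s) (total 0); column heights now [4 5 4 3 1 3], max=5
Drop 5: T rot0 at col 0 lands with bottom-row=5; cleared 0 line(s) (total 0); column heights now [6 7 6 3 1 3], max=7
Test piece I rot0 at col 2 (width 4): heights before test = [6 7 6 3 1 3]; fits = True

Answer: yes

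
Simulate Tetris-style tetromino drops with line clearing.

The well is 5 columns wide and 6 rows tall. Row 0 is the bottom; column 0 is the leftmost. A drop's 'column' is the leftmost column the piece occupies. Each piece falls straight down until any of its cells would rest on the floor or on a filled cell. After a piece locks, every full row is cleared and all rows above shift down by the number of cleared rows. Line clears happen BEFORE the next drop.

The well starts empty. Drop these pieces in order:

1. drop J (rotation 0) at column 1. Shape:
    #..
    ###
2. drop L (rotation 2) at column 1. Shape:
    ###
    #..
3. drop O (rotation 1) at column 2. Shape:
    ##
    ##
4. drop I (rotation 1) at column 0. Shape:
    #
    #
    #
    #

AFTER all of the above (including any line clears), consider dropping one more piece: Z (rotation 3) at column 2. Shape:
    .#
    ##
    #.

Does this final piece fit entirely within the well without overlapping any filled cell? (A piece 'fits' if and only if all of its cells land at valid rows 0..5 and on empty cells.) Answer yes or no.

Answer: no

Derivation:
Drop 1: J rot0 at col 1 lands with bottom-row=0; cleared 0 line(s) (total 0); column heights now [0 2 1 1 0], max=2
Drop 2: L rot2 at col 1 lands with bottom-row=2; cleared 0 line(s) (total 0); column heights now [0 4 4 4 0], max=4
Drop 3: O rot1 at col 2 lands with bottom-row=4; cleared 0 line(s) (total 0); column heights now [0 4 6 6 0], max=6
Drop 4: I rot1 at col 0 lands with bottom-row=0; cleared 0 line(s) (total 0); column heights now [4 4 6 6 0], max=6
Test piece Z rot3 at col 2 (width 2): heights before test = [4 4 6 6 0]; fits = False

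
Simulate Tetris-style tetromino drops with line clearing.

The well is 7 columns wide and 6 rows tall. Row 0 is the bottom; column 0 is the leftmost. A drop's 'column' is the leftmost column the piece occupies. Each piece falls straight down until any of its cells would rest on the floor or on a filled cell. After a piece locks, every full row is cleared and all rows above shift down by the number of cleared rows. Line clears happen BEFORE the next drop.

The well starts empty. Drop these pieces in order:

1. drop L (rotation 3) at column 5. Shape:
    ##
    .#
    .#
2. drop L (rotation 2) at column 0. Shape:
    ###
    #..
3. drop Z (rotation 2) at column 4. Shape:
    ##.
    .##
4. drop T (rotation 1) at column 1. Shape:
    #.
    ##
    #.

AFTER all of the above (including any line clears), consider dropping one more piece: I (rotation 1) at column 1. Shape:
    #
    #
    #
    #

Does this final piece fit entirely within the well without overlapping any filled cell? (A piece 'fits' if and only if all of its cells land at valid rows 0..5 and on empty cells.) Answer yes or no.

Drop 1: L rot3 at col 5 lands with bottom-row=0; cleared 0 line(s) (total 0); column heights now [0 0 0 0 0 3 3], max=3
Drop 2: L rot2 at col 0 lands with bottom-row=0; cleared 0 line(s) (total 0); column heights now [2 2 2 0 0 3 3], max=3
Drop 3: Z rot2 at col 4 lands with bottom-row=3; cleared 0 line(s) (total 0); column heights now [2 2 2 0 5 5 4], max=5
Drop 4: T rot1 at col 1 lands with bottom-row=2; cleared 0 line(s) (total 0); column heights now [2 5 4 0 5 5 4], max=5
Test piece I rot1 at col 1 (width 1): heights before test = [2 5 4 0 5 5 4]; fits = False

Answer: no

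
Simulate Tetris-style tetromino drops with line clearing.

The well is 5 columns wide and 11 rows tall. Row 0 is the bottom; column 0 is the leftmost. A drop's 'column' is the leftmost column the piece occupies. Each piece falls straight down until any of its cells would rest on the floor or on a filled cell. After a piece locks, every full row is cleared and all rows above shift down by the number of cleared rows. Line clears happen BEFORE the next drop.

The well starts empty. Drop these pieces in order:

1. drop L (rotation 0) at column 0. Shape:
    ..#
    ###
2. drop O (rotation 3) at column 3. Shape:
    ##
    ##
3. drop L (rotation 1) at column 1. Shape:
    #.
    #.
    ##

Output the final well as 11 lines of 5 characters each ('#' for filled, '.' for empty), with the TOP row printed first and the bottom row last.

Drop 1: L rot0 at col 0 lands with bottom-row=0; cleared 0 line(s) (total 0); column heights now [1 1 2 0 0], max=2
Drop 2: O rot3 at col 3 lands with bottom-row=0; cleared 1 line(s) (total 1); column heights now [0 0 1 1 1], max=1
Drop 3: L rot1 at col 1 lands with bottom-row=1; cleared 0 line(s) (total 1); column heights now [0 4 2 1 1], max=4

Answer: .....
.....
.....
.....
.....
.....
.....
.#...
.#...
.##..
..###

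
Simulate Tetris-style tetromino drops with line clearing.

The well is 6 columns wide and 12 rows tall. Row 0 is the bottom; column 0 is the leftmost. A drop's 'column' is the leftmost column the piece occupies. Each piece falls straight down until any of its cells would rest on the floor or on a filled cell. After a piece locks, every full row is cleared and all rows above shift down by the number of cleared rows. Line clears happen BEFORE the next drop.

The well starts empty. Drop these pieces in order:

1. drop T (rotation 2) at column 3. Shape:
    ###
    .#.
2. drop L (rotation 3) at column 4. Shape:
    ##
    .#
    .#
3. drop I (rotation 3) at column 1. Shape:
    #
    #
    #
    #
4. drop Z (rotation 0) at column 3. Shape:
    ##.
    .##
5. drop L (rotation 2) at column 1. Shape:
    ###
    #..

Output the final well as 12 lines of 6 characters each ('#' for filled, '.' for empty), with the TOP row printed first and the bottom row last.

Answer: ......
......
......
......
.###..
.#.##.
....##
....##
.#...#
.#...#
.#.###
.#..#.

Derivation:
Drop 1: T rot2 at col 3 lands with bottom-row=0; cleared 0 line(s) (total 0); column heights now [0 0 0 2 2 2], max=2
Drop 2: L rot3 at col 4 lands with bottom-row=2; cleared 0 line(s) (total 0); column heights now [0 0 0 2 5 5], max=5
Drop 3: I rot3 at col 1 lands with bottom-row=0; cleared 0 line(s) (total 0); column heights now [0 4 0 2 5 5], max=5
Drop 4: Z rot0 at col 3 lands with bottom-row=5; cleared 0 line(s) (total 0); column heights now [0 4 0 7 7 6], max=7
Drop 5: L rot2 at col 1 lands with bottom-row=6; cleared 0 line(s) (total 0); column heights now [0 8 8 8 7 6], max=8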